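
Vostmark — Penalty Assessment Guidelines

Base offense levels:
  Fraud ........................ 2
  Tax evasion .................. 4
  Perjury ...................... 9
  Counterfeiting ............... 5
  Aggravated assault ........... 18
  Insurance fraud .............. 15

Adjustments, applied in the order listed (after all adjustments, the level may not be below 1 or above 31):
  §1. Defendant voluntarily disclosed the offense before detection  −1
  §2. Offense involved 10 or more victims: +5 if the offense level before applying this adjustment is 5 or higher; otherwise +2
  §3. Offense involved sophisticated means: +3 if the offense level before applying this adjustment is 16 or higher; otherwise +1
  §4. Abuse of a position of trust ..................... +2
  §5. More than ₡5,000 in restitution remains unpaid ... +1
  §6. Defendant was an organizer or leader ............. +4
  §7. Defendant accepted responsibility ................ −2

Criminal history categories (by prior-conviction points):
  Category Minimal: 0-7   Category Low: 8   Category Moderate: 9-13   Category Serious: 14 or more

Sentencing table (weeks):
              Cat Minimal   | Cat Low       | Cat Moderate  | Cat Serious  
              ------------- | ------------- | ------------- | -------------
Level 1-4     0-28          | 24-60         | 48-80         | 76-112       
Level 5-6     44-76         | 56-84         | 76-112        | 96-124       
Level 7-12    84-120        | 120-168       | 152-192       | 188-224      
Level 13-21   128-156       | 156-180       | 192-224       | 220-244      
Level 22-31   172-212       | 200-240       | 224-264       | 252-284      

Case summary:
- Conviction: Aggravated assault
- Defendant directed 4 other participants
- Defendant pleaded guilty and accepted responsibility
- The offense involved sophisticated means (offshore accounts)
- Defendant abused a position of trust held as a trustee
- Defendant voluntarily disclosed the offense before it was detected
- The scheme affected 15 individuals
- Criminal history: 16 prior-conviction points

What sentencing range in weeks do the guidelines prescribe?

Base offense level for aggravated assault: 18.
§1 applies: 18 − 1 = 17.
§2 applies (level before this adjustment is 17 ≥ 5, so +5): 17 + 5 = 22.
§3 applies (level before this adjustment is 22 ≥ 16, so +3): 22 + 3 = 25.
§4 applies: 25 + 2 = 27.
§6 applies: 27 + 4 = 31.
§7 applies: 31 − 2 = 29.
Final offense level: 29.
Criminal history: 16 prior points → Category Serious (14+).
Level 29 falls in the 22-31 band.
Grid: Level 22-31 × Category Serious = 252-284 weeks.

252-284 weeks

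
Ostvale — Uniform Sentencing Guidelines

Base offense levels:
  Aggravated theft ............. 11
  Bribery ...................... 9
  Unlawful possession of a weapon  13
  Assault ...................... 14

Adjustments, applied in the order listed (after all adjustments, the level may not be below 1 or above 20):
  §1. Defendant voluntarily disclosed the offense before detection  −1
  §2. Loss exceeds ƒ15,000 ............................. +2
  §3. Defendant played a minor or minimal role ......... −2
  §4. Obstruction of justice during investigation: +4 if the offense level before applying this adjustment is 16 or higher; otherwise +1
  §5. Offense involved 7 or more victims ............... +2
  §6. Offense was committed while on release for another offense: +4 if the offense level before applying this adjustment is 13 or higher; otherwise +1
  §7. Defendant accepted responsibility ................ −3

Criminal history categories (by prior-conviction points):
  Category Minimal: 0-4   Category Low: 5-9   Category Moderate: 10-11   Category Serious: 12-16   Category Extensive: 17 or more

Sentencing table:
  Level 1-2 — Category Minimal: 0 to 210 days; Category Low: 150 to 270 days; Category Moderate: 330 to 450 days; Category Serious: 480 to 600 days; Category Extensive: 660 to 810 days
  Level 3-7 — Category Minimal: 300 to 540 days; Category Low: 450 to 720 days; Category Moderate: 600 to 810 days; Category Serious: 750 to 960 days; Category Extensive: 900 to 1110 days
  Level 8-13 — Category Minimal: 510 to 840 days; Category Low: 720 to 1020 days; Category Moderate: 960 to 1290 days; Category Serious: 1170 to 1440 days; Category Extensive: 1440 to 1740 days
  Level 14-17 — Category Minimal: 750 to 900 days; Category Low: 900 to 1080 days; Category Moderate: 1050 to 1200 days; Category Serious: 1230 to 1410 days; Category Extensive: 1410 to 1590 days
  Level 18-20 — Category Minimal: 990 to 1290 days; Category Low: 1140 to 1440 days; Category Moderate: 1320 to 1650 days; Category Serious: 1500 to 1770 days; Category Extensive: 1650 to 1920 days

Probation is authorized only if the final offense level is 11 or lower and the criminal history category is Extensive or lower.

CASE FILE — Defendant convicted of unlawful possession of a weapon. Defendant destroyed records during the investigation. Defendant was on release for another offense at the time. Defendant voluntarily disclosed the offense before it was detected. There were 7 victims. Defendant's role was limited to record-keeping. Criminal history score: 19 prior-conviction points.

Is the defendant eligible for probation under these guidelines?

No

Base offense level for unlawful possession of a weapon: 13.
§1 applies: 13 − 1 = 12.
§2 does not apply.
§3 applies: 12 − 2 = 10.
§4 applies (level before this adjustment is 10 < 16, so +1): 10 + 1 = 11.
§5 applies: 11 + 2 = 13.
§6 applies (level before this adjustment is 13 ≥ 13, so +4): 13 + 4 = 17.
§7 does not apply.
Final offense level: 17.
Criminal history: 19 prior points → Category Extensive (17+).
Level 17 falls in the 14-17 band.
Grid: Level 14-17 × Category Extensive = 1410-1590 days.
Probation check: level 17 > 11 and category Extensive ≤ Extensive → not eligible.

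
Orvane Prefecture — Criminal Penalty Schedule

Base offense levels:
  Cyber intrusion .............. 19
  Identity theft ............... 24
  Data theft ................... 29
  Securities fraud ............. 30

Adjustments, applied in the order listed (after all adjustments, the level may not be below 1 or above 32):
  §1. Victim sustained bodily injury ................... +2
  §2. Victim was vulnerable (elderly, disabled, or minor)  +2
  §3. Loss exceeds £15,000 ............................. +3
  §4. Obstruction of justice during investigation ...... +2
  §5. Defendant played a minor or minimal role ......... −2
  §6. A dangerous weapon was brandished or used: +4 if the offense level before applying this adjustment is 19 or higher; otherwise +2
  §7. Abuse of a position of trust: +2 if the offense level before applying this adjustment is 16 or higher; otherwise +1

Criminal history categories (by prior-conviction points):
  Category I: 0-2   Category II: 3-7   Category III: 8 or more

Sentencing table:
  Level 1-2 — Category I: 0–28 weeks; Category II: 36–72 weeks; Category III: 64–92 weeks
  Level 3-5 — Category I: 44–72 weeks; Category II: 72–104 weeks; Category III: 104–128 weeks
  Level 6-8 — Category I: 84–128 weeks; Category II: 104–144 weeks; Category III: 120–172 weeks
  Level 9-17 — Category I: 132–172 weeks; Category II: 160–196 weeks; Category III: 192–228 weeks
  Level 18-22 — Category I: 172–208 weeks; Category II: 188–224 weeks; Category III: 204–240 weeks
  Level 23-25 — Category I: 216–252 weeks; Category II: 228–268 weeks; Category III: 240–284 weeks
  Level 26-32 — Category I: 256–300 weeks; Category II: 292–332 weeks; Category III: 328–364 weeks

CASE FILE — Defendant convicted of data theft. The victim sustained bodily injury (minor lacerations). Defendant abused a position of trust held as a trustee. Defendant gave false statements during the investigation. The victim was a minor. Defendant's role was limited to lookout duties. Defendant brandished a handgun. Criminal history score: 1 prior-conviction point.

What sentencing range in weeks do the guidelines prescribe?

256-300 weeks

Base offense level for data theft: 29.
§1 applies: 29 + 2 = 31.
§2 applies: 31 + 2 = 33.
§3 does not apply.
§4 applies: 33 + 2 = 35.
§5 applies: 35 − 2 = 33.
§6 applies (level before this adjustment is 33 ≥ 19, so +4): 33 + 4 = 37.
§7 applies (level before this adjustment is 37 ≥ 16, so +2): 37 + 2 = 39.
Level 39 exceeds the maximum of 32; capped at 32.
Final offense level: 32.
Criminal history: 1 prior point → Category I (0-2).
Level 32 falls in the 26-32 band.
Grid: Level 26-32 × Category I = 256-300 weeks.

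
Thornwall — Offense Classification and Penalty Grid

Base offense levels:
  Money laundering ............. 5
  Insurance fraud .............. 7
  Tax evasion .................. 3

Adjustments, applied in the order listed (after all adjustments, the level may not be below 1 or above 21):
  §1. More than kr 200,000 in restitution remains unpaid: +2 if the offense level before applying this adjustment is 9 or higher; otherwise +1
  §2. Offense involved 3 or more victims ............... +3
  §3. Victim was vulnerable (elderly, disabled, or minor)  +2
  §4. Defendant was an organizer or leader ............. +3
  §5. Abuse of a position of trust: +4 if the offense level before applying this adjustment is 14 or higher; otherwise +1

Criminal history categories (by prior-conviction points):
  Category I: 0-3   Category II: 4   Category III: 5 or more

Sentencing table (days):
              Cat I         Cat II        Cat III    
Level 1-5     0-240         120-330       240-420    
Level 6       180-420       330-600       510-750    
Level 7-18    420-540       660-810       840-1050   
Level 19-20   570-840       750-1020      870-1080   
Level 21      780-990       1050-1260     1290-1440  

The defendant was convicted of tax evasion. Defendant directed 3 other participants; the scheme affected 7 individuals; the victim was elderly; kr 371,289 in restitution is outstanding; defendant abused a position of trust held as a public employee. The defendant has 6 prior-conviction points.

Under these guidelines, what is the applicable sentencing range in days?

840-1050 days

Base offense level for tax evasion: 3.
§1 applies (level before this adjustment is 3 < 9, so +1): 3 + 1 = 4.
§2 applies: 4 + 3 = 7.
§3 applies: 7 + 2 = 9.
§4 applies: 9 + 3 = 12.
§5 applies (level before this adjustment is 12 < 14, so +1): 12 + 1 = 13.
Final offense level: 13.
Criminal history: 6 prior points → Category III (5+).
Level 13 falls in the 7-18 band.
Grid: Level 7-18 × Category III = 840-1050 days.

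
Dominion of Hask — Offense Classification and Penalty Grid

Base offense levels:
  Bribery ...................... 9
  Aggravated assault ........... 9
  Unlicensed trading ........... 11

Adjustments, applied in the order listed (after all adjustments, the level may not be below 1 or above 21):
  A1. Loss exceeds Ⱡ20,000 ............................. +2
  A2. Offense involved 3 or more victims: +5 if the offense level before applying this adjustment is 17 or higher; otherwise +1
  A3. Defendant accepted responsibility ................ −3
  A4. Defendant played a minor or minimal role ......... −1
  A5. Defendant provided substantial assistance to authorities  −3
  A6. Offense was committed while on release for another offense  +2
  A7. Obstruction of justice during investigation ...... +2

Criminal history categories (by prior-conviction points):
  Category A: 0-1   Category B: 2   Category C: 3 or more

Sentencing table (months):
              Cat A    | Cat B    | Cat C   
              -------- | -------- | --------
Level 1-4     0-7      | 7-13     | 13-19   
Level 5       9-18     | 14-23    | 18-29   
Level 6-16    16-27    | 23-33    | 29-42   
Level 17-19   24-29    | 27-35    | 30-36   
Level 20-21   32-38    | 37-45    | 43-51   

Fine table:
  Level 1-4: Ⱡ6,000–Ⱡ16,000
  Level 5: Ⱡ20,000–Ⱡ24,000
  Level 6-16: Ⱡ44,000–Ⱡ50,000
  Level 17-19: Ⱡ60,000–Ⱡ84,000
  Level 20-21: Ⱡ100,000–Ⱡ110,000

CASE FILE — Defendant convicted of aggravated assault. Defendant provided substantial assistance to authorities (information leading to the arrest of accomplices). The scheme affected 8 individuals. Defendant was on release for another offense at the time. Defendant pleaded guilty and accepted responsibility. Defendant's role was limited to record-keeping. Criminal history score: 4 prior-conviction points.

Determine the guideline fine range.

Ⱡ20,000–Ⱡ24,000

Base offense level for aggravated assault: 9.
A2 applies (level before this adjustment is 9 < 17, so +1): 9 + 1 = 10.
A3 applies: 10 − 3 = 7.
A4 applies: 7 − 1 = 6.
A5 applies: 6 − 3 = 3.
A6 applies: 3 + 2 = 5.
Final offense level: 5.
Level 5 falls in the 5 band.
Fine table: Level 5 → Ⱡ20,000–Ⱡ24,000.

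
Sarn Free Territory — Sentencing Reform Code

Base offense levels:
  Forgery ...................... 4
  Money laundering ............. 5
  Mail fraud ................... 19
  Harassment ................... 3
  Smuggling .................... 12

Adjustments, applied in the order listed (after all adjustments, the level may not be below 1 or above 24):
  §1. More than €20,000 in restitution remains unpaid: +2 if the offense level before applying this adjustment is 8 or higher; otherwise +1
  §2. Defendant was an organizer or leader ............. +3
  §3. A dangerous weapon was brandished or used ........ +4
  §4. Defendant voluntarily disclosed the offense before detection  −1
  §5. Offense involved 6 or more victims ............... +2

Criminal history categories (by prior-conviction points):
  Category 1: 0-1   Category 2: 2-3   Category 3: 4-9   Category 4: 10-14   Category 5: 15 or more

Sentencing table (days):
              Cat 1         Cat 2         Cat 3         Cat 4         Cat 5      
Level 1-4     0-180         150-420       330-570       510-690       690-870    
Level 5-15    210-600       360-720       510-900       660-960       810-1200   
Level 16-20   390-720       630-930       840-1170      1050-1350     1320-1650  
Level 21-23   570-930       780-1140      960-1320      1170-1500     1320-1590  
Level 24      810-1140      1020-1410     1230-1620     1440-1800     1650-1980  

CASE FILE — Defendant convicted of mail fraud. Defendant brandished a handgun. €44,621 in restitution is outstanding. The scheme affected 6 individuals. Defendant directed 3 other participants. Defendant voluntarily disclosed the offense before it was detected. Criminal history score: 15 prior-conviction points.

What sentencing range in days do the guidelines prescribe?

Base offense level for mail fraud: 19.
§1 applies (level before this adjustment is 19 ≥ 8, so +2): 19 + 2 = 21.
§2 applies: 21 + 3 = 24.
§3 applies: 24 + 4 = 28.
§4 applies: 28 − 1 = 27.
§5 applies: 27 + 2 = 29.
Level 29 exceeds the maximum of 24; capped at 24.
Final offense level: 24.
Criminal history: 15 prior points → Category 5 (15+).
Level 24 falls in the 24 band.
Grid: Level 24 × Category 5 = 1650-1980 days.

1650-1980 days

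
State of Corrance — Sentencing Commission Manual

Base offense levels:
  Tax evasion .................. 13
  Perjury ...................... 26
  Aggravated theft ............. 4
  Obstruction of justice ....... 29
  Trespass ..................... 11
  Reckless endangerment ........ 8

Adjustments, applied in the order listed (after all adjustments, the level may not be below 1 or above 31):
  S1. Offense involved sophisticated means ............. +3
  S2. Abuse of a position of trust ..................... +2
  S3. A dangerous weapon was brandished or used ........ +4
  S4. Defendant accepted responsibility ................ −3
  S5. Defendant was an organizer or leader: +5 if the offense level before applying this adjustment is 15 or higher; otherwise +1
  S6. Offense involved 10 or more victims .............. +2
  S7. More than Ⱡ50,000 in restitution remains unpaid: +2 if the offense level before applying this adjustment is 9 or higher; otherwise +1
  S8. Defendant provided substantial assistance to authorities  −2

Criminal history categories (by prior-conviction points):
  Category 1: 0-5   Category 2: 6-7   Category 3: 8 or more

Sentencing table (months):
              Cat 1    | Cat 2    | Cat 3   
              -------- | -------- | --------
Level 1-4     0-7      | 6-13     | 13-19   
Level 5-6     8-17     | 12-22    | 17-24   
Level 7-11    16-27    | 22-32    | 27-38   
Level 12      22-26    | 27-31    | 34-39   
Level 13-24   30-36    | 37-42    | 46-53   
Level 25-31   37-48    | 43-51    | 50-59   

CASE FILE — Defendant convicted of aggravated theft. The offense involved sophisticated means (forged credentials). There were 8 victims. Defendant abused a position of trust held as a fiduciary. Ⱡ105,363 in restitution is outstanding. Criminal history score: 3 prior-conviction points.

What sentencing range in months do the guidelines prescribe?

16-27 months

Base offense level for aggravated theft: 4.
S1 applies: 4 + 3 = 7.
S2 applies: 7 + 2 = 9.
S4 does not apply.
S6 does not apply.
S7 applies (level before this adjustment is 9 ≥ 9, so +2): 9 + 2 = 11.
Final offense level: 11.
Criminal history: 3 prior points → Category 1 (0-5).
Level 11 falls in the 7-11 band.
Grid: Level 7-11 × Category 1 = 16-27 months.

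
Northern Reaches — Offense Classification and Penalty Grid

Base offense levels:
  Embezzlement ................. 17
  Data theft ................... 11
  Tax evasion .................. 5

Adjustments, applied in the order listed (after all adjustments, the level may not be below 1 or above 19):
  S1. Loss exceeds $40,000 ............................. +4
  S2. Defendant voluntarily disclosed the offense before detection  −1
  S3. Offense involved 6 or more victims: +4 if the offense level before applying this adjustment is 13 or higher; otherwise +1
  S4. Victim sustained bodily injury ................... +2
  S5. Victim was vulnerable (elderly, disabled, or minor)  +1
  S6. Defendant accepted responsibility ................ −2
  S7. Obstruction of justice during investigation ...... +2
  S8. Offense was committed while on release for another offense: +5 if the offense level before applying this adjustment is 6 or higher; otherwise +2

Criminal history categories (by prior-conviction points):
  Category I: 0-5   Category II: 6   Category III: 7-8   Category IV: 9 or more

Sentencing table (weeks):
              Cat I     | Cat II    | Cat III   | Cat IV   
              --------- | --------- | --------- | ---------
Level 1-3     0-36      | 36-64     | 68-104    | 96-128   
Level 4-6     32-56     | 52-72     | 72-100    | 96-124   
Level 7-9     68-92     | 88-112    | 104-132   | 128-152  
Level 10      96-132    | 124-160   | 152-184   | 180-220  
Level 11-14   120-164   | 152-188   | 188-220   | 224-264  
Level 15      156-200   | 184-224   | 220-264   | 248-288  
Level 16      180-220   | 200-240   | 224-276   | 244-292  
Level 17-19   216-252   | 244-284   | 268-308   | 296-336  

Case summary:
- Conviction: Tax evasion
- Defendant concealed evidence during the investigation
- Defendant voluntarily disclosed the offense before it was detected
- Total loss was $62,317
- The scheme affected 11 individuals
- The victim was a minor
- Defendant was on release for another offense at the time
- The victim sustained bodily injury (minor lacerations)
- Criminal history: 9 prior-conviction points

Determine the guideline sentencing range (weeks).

296-336 weeks

Base offense level for tax evasion: 5.
S1 applies: 5 + 4 = 9.
S2 applies: 9 − 1 = 8.
S3 applies (level before this adjustment is 8 < 13, so +1): 8 + 1 = 9.
S4 applies: 9 + 2 = 11.
S5 applies: 11 + 1 = 12.
S7 applies: 12 + 2 = 14.
S8 applies (level before this adjustment is 14 ≥ 6, so +5): 14 + 5 = 19.
Final offense level: 19.
Criminal history: 9 prior points → Category IV (9+).
Level 19 falls in the 17-19 band.
Grid: Level 17-19 × Category IV = 296-336 weeks.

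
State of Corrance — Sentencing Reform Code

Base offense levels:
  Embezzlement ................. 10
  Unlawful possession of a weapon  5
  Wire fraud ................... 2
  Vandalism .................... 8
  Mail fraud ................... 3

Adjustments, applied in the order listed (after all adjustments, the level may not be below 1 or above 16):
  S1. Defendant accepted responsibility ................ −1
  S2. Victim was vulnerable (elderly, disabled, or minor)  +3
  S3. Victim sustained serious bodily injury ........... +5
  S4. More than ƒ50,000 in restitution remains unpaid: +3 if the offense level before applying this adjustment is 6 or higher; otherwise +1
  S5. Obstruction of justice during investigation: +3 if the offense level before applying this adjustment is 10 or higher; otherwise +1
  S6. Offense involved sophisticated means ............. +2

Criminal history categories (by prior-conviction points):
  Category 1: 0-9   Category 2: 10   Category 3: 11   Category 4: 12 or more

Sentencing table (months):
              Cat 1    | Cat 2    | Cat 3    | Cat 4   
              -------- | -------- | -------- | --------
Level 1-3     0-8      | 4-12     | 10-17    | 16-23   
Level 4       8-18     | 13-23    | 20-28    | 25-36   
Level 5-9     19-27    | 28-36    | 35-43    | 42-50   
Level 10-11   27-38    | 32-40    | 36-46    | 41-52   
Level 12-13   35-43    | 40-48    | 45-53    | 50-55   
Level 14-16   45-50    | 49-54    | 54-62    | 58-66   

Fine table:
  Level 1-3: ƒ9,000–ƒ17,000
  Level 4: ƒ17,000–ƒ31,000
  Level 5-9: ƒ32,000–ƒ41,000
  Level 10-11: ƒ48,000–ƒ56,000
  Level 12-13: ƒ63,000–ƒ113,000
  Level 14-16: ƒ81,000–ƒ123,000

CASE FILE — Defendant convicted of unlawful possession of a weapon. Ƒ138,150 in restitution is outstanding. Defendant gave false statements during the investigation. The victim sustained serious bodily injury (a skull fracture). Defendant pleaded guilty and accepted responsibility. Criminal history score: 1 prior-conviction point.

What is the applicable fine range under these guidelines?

ƒ81,000–ƒ123,000

Base offense level for unlawful possession of a weapon: 5.
S1 applies: 5 − 1 = 4.
S3 applies: 4 + 5 = 9.
S4 applies (level before this adjustment is 9 ≥ 6, so +3): 9 + 3 = 12.
S5 applies (level before this adjustment is 12 ≥ 10, so +3): 12 + 3 = 15.
S6 does not apply.
Final offense level: 15.
Level 15 falls in the 14-16 band.
Fine table: Level 14-16 → ƒ81,000–ƒ123,000.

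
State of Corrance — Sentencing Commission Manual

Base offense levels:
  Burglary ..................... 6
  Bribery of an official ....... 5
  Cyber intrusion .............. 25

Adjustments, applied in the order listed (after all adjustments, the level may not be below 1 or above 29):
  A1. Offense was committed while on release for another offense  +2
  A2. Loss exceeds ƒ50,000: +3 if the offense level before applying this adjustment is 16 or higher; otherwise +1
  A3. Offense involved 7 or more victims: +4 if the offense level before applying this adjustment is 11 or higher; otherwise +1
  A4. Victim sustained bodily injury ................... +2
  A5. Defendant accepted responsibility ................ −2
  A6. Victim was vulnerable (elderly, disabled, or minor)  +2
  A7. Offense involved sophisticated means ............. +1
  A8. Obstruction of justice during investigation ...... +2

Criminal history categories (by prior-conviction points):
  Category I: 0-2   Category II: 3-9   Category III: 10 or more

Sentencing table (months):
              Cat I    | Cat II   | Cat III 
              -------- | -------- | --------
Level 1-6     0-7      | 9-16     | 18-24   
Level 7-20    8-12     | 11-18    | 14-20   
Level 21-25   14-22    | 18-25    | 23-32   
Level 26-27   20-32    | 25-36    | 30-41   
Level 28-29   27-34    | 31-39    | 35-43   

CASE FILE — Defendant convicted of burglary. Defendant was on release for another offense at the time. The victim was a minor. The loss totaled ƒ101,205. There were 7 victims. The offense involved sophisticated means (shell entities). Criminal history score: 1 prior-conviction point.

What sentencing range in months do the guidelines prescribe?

Base offense level for burglary: 6.
A1 applies: 6 + 2 = 8.
A2 applies (level before this adjustment is 8 < 16, so +1): 8 + 1 = 9.
A3 applies (level before this adjustment is 9 < 11, so +1): 9 + 1 = 10.
A5 does not apply.
A6 applies: 10 + 2 = 12.
A7 applies: 12 + 1 = 13.
A8 does not apply.
Final offense level: 13.
Criminal history: 1 prior point → Category I (0-2).
Level 13 falls in the 7-20 band.
Grid: Level 7-20 × Category I = 8-12 months.

8-12 months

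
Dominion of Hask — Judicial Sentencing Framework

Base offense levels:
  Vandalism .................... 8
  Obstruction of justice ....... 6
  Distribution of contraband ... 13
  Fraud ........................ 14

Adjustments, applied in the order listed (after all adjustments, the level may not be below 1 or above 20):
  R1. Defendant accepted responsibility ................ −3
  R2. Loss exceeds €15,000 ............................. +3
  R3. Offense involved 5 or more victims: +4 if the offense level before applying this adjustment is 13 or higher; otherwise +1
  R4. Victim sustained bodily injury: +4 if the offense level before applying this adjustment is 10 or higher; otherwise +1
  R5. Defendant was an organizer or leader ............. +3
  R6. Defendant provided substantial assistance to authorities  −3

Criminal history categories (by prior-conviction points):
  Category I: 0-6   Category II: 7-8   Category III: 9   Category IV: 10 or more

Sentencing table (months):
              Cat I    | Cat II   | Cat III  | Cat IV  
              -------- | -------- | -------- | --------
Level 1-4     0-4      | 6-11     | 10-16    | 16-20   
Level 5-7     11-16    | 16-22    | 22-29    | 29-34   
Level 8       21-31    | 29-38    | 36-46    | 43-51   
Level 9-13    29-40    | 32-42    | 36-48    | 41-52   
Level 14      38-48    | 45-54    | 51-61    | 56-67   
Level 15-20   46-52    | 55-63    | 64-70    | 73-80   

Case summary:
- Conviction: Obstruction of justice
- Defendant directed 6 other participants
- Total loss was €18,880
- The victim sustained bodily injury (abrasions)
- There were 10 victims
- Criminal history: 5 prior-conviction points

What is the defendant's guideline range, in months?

Base offense level for obstruction of justice: 6.
R2 applies: 6 + 3 = 9.
R3 applies (level before this adjustment is 9 < 13, so +1): 9 + 1 = 10.
R4 applies (level before this adjustment is 10 ≥ 10, so +4): 10 + 4 = 14.
R5 applies: 14 + 3 = 17.
R6 does not apply.
Final offense level: 17.
Criminal history: 5 prior points → Category I (0-6).
Level 17 falls in the 15-20 band.
Grid: Level 15-20 × Category I = 46-52 months.

46-52 months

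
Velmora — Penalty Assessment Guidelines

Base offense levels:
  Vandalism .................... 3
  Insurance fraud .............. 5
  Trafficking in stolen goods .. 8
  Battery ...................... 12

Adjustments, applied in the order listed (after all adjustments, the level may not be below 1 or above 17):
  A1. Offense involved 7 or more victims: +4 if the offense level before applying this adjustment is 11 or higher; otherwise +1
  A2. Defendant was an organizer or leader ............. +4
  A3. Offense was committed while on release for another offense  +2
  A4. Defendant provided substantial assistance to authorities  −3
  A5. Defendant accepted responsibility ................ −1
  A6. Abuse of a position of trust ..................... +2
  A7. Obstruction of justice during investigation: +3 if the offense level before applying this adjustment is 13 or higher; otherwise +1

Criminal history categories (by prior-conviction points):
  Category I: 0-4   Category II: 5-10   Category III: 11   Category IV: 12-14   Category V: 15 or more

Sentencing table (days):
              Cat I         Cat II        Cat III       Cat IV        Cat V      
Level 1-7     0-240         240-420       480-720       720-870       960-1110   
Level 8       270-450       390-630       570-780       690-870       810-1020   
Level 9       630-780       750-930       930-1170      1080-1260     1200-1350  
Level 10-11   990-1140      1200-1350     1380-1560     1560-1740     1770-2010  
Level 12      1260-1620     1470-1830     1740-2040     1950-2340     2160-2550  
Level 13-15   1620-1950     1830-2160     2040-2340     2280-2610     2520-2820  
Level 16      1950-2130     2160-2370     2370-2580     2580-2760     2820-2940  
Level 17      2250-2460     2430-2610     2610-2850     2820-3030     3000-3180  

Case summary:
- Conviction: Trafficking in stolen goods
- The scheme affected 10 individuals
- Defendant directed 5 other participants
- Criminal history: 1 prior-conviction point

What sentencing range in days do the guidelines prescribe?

Base offense level for trafficking in stolen goods: 8.
A1 applies (level before this adjustment is 8 < 11, so +1): 8 + 1 = 9.
A2 applies: 9 + 4 = 13.
Final offense level: 13.
Criminal history: 1 prior point → Category I (0-4).
Level 13 falls in the 13-15 band.
Grid: Level 13-15 × Category I = 1620-1950 days.

1620-1950 days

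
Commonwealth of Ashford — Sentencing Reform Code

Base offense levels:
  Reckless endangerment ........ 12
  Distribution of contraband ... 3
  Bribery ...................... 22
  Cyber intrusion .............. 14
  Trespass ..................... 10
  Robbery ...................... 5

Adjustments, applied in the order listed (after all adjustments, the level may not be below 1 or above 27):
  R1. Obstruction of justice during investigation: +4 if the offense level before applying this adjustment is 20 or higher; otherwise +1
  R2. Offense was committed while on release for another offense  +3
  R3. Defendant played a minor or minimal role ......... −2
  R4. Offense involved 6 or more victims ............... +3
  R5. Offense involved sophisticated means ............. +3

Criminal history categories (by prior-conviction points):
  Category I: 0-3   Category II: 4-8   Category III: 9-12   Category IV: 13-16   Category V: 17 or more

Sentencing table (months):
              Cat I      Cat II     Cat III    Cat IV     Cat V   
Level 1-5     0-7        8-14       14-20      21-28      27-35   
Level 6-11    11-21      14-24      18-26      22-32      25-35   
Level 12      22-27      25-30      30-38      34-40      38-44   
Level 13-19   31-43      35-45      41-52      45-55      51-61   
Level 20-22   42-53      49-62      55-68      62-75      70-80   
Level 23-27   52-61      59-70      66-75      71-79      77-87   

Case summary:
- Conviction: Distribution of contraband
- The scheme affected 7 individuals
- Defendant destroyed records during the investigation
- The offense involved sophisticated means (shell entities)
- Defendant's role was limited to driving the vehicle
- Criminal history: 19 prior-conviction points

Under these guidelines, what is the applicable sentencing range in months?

25-35 months

Base offense level for distribution of contraband: 3.
R1 applies (level before this adjustment is 3 < 20, so +1): 3 + 1 = 4.
R2 does not apply.
R3 applies: 4 − 2 = 2.
R4 applies: 2 + 3 = 5.
R5 applies: 5 + 3 = 8.
Final offense level: 8.
Criminal history: 19 prior points → Category V (17+).
Level 8 falls in the 6-11 band.
Grid: Level 6-11 × Category V = 25-35 months.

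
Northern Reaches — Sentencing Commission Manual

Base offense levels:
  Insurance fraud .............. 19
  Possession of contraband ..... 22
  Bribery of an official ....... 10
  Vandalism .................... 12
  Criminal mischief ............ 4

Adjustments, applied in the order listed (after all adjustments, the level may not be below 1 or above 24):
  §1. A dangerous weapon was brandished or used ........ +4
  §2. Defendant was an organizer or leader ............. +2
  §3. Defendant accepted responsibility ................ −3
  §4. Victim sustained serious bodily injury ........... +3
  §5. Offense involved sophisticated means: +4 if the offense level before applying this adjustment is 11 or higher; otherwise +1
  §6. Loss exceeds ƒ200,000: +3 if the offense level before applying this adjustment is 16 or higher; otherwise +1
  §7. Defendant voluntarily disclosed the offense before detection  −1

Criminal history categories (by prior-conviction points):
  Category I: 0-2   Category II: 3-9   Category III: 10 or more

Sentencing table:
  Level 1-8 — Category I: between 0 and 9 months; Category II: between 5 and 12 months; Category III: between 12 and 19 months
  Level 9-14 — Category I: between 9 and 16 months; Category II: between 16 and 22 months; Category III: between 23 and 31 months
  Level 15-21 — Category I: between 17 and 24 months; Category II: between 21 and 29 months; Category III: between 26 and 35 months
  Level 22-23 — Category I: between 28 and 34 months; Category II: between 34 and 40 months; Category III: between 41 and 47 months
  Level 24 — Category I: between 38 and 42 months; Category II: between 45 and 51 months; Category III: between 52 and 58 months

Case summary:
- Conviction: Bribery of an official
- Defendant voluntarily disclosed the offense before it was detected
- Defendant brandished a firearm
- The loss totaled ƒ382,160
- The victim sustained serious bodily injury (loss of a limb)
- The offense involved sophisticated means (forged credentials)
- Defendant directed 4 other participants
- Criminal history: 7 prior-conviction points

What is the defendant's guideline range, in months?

45-51 months

Base offense level for bribery of an official: 10.
§1 applies: 10 + 4 = 14.
§2 applies: 14 + 2 = 16.
§3 does not apply.
§4 applies: 16 + 3 = 19.
§5 applies (level before this adjustment is 19 ≥ 11, so +4): 19 + 4 = 23.
§6 applies (level before this adjustment is 23 ≥ 16, so +3): 23 + 3 = 26.
§7 applies: 26 − 1 = 25.
Level 25 exceeds the maximum of 24; capped at 24.
Final offense level: 24.
Criminal history: 7 prior points → Category II (3-9).
Level 24 falls in the 24 band.
Grid: Level 24 × Category II = 45-51 months.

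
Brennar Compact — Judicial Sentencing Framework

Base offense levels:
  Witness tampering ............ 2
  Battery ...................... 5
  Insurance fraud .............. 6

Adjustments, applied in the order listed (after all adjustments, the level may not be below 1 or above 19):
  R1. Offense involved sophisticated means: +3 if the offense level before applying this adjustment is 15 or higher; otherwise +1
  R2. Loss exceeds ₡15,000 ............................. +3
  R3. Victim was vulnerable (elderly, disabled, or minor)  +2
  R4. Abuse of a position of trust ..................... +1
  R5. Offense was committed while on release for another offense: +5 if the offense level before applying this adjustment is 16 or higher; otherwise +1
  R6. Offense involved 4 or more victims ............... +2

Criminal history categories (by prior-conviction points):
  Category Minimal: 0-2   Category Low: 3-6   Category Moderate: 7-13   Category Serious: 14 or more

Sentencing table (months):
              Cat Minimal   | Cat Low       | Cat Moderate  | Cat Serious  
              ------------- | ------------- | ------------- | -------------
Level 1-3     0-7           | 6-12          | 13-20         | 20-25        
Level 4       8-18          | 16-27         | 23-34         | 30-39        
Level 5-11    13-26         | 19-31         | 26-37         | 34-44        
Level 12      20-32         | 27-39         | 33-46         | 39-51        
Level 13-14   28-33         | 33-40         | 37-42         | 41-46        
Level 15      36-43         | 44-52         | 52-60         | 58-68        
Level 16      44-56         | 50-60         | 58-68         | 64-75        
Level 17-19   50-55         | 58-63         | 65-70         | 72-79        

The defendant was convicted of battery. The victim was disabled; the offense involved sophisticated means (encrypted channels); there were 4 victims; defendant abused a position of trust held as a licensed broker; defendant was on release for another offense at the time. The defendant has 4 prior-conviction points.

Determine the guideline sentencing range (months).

Base offense level for battery: 5.
R1 applies (level before this adjustment is 5 < 15, so +1): 5 + 1 = 6.
R2 does not apply.
R3 applies: 6 + 2 = 8.
R4 applies: 8 + 1 = 9.
R5 applies (level before this adjustment is 9 < 16, so +1): 9 + 1 = 10.
R6 applies: 10 + 2 = 12.
Final offense level: 12.
Criminal history: 4 prior points → Category Low (3-6).
Level 12 falls in the 12 band.
Grid: Level 12 × Category Low = 27-39 months.

27-39 months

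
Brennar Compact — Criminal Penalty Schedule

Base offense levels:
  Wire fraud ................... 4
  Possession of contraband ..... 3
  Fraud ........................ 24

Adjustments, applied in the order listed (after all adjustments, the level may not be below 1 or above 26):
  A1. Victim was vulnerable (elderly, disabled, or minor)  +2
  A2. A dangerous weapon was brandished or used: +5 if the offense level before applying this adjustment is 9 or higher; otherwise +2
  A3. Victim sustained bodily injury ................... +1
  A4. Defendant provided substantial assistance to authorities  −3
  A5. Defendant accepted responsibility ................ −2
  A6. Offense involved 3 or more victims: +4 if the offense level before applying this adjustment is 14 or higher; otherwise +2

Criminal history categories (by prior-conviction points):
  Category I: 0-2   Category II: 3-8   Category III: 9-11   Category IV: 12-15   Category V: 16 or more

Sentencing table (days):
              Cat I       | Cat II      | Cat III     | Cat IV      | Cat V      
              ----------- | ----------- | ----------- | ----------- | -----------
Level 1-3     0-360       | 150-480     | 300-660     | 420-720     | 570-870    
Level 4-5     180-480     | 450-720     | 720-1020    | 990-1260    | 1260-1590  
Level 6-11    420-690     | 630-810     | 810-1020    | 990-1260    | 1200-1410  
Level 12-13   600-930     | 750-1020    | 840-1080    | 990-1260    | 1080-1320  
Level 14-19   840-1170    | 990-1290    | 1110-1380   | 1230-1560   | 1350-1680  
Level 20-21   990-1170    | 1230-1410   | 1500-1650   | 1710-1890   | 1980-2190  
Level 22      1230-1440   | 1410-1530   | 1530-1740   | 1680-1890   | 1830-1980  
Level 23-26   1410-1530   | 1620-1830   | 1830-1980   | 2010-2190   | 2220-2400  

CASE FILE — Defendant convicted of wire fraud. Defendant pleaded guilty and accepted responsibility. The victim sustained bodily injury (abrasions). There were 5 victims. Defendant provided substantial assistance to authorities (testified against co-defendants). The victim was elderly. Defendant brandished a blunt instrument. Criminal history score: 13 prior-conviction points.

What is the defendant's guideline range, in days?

990-1260 days

Base offense level for wire fraud: 4.
A1 applies: 4 + 2 = 6.
A2 applies (level before this adjustment is 6 < 9, so +2): 6 + 2 = 8.
A3 applies: 8 + 1 = 9.
A4 applies: 9 − 3 = 6.
A5 applies: 6 − 2 = 4.
A6 applies (level before this adjustment is 4 < 14, so +2): 4 + 2 = 6.
Final offense level: 6.
Criminal history: 13 prior points → Category IV (12-15).
Level 6 falls in the 6-11 band.
Grid: Level 6-11 × Category IV = 990-1260 days.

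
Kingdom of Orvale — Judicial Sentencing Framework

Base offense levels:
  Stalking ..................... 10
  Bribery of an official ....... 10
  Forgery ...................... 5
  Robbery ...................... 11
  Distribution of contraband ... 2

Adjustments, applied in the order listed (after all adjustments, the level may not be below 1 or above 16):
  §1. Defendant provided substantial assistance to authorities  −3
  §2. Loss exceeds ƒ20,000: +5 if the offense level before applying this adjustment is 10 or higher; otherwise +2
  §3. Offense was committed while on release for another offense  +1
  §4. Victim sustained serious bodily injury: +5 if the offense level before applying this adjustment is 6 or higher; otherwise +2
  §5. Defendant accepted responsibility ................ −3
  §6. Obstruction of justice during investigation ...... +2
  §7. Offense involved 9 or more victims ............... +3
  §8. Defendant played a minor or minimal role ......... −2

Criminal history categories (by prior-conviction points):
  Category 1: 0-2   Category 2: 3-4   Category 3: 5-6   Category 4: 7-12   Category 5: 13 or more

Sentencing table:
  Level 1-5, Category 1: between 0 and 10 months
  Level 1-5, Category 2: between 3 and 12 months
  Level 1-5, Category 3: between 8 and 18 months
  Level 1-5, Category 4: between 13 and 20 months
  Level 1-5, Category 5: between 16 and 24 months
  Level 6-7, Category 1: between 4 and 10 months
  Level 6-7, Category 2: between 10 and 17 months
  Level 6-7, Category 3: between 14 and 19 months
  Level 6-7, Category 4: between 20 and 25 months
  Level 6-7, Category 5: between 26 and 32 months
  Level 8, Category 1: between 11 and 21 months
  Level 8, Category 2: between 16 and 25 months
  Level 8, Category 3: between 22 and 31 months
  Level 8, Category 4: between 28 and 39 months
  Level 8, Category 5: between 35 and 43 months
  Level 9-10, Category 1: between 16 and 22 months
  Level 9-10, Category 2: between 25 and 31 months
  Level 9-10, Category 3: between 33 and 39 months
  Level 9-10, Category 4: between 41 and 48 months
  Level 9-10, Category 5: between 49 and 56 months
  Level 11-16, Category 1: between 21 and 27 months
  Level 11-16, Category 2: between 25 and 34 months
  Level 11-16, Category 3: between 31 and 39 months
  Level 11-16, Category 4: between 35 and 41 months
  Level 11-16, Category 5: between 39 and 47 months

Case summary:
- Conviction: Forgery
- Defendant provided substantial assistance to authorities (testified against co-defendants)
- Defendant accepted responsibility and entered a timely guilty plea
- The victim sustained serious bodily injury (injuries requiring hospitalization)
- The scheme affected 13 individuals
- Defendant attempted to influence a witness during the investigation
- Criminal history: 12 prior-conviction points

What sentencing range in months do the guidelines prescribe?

Base offense level for forgery: 5.
§1 applies: 5 − 3 = 2.
§3 does not apply.
§4 applies (level before this adjustment is 2 < 6, so +2): 2 + 2 = 4.
§5 applies: 4 − 3 = 1.
§6 applies: 1 + 2 = 3.
§7 applies: 3 + 3 = 6.
§8 does not apply.
Final offense level: 6.
Criminal history: 12 prior points → Category 4 (7-12).
Level 6 falls in the 6-7 band.
Grid: Level 6-7 × Category 4 = 20-25 months.

20-25 months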